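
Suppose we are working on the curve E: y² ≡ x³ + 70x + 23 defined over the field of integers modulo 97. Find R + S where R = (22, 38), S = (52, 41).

(22, 38) + (52, 41). λ = (41 - 38)/(52 - 22) ≡ 3/30 mod 97. 30⁻¹ ≡ 55 (mod 97) since 30·55 = 1650 ≡ 1, so λ ≡ 68.
  x = λ² - 22 - 52 = 4624 - 74 ≡ 88; y = λ·(22 - 88) - 38 ≡ 33. → (88, 33)

(88, 33)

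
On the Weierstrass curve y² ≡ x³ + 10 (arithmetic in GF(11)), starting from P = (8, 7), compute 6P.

Repeated addition: build up to 6P.
2P: tangent at (8, 7): λ = (3·8² + 0)/(2·7) ≡ 5/3. 3⁻¹ ≡ 4 (mod 11), so λ ≡ 5·4 ≡ 9.
  x = λ² - 8 - 8 = 81 - 16 ≡ 10; y = λ·(8 - 10) - 7 ≡ 8. → (10, 8)
3P: (10, 8) + (8, 7). λ = (7 - 8)/(8 - 10) ≡ 10/9 mod 11. 9⁻¹ ≡ 5 (mod 11), so λ ≡ 6.
  x = λ² - 10 - 8 = 36 - 18 ≡ 7; y = λ·(10 - 7) - 8 ≡ 10. → (7, 10)
4P: (7, 10) + (8, 7). λ = (7 - 10)/(8 - 7) ≡ 8/1 mod 11. 1⁻¹ ≡ 1 (mod 11), so λ ≡ 8.
  x = λ² - 7 - 8 = 64 - 15 ≡ 5; y = λ·(7 - 5) - 10 ≡ 6. → (5, 6)
5P: (5, 6) + (8, 7). λ = (7 - 6)/(8 - 5) ≡ 1/3 mod 11. 3⁻¹ ≡ 4 (mod 11) since 3·4 = 12 ≡ 1, so λ ≡ 4.
  x = λ² - 5 - 8 = 16 - 13 ≡ 3; y = λ·(5 - 3) - 6 ≡ 2. → (3, 2)
6P: (3, 2) + (8, 7). λ = (7 - 2)/(8 - 3) ≡ 5/5 mod 11. 5⁻¹ ≡ 9 (mod 11), so λ ≡ 1.
  x = λ² - 3 - 8 = 1 - 11 ≡ 1; y = λ·(3 - 1) - 2 ≡ 0. → (1, 0)

(1, 0)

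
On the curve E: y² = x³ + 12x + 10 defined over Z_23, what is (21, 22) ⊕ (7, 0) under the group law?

(20, 19)

(21, 22) + (7, 0). λ = (0 - 22)/(7 - 21) ≡ 1/9 mod 23. 9⁻¹ ≡ 18 (mod 23) since 9·18 = 162 ≡ 1, so λ ≡ 18.
  x = λ² - 21 - 7 = 324 - 28 ≡ 20; y = λ·(21 - 20) - 22 ≡ 19. → (20, 19)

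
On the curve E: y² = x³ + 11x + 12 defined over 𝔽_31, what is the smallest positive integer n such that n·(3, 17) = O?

2P: tangent at (3, 17): λ = (3·3² + 11)/(2·17) ≡ 7/3. 3⁻¹ ≡ 21 (mod 31), so λ ≡ 7·21 ≡ 23.
  x = λ² - 3 - 3 = 529 - 6 ≡ 27; y = λ·(3 - 27) - 17 ≡ 20. → (27, 20)
3P: (27, 20) + (3, 17). λ = (17 - 20)/(3 - 27) ≡ 28/7 mod 31. 7⁻¹ ≡ 9 (mod 31), so λ ≡ 4.
  x = λ² - 27 - 3 = 16 - 30 ≡ 17; y = λ·(27 - 17) - 20 ≡ 20. → (17, 20)
4P: (17, 20) + (3, 17). λ = (17 - 20)/(3 - 17) ≡ 28/17 mod 31. 17⁻¹ ≡ 11 (mod 31) since 17·11 = 187 ≡ 1, so λ ≡ 29.
  x = λ² - 17 - 3 = 841 - 20 ≡ 15; y = λ·(17 - 15) - 20 ≡ 7. → (15, 7)
5P: (15, 7) + (3, 17). λ = (17 - 7)/(3 - 15) ≡ 10/19 mod 31. 19⁻¹ ≡ 18 (mod 31) since 19·18 = 342 ≡ 1, so λ ≡ 25.
  x = λ² - 15 - 3 = 625 - 18 ≡ 18; y = λ·(15 - 18) - 7 ≡ 11. → (18, 11)
6P: (18, 11) + (3, 17). λ = (17 - 11)/(3 - 18) ≡ 6/16 mod 31. 16⁻¹ ≡ 2 (mod 31), so λ ≡ 12.
  x = λ² - 18 - 3 = 144 - 21 ≡ 30; y = λ·(18 - 30) - 11 ≡ 0. → (30, 0)
7P: (30, 0) + (3, 17). λ = (17 - 0)/(3 - 30) ≡ 17/4 mod 31. 4⁻¹ ≡ 8 (mod 31) since 4·8 = 32 ≡ 1, so λ ≡ 12.
  x = λ² - 30 - 3 = 144 - 33 ≡ 18; y = λ·(30 - 18) - 0 ≡ 20. → (18, 20)
8P: (18, 20) + (3, 17). λ = (17 - 20)/(3 - 18) ≡ 28/16 mod 31. 16⁻¹ ≡ 2 (mod 31), so λ ≡ 25.
  x = λ² - 18 - 3 = 625 - 21 ≡ 15; y = λ·(18 - 15) - 20 ≡ 24. → (15, 24)
9P: (15, 24) + (3, 17). λ = (17 - 24)/(3 - 15) ≡ 24/19 mod 31. 19⁻¹ ≡ 18 (mod 31), so λ ≡ 29.
  x = λ² - 15 - 3 = 841 - 18 ≡ 17; y = λ·(15 - 17) - 24 ≡ 11. → (17, 11)
10P: (17, 11) + (3, 17). λ = (17 - 11)/(3 - 17) ≡ 6/17 mod 31. 17⁻¹ ≡ 11 (mod 31), so λ ≡ 4.
  x = λ² - 17 - 3 = 16 - 20 ≡ 27; y = λ·(17 - 27) - 11 ≡ 11. → (27, 11)
11P: (27, 11) + (3, 17). λ = (17 - 11)/(3 - 27) ≡ 6/7 mod 31. 7⁻¹ ≡ 9 (mod 31) since 7·9 = 63 ≡ 1, so λ ≡ 23.
  x = λ² - 27 - 3 = 529 - 30 ≡ 3; y = λ·(27 - 3) - 11 ≡ 14. → (3, 14)
12P: (3, 14) + (3, 17): same x and y₁ ≡ -y₂, so the sum is O.
12P = O, so the order is 12.

12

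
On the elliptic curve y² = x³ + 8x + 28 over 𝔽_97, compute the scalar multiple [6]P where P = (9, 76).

(48, 91)

Repeated addition: build up to 6P.
2P: tangent at (9, 76): λ = (3·9² + 8)/(2·76) ≡ 57/55. 55⁻¹ ≡ 30 (mod 97) since 55·30 = 1650 ≡ 1, so λ ≡ 57·30 ≡ 61.
  x = λ² - 9 - 9 = 3721 - 18 ≡ 17; y = λ·(9 - 17) - 76 ≡ 18. → (17, 18)
3P: (17, 18) + (9, 76). λ = (76 - 18)/(9 - 17) ≡ 58/89 mod 97. 89⁻¹ ≡ 12 (mod 97), so λ ≡ 17.
  x = λ² - 17 - 9 = 289 - 26 ≡ 69; y = λ·(17 - 69) - 18 ≡ 68. → (69, 68)
4P: (69, 68) + (9, 76). λ = (76 - 68)/(9 - 69) ≡ 8/37 mod 97. 37⁻¹ ≡ 21 (mod 97), so λ ≡ 71.
  x = λ² - 69 - 9 = 5041 - 78 ≡ 16; y = λ·(69 - 16) - 68 ≡ 9. → (16, 9)
5P: (16, 9) + (9, 76). λ = (76 - 9)/(9 - 16) ≡ 67/90 mod 97. 90⁻¹ ≡ 83 (mod 97), so λ ≡ 32.
  x = λ² - 16 - 9 = 1024 - 25 ≡ 29; y = λ·(16 - 29) - 9 ≡ 60. → (29, 60)
6P: (29, 60) + (9, 76). λ = (76 - 60)/(9 - 29) ≡ 16/77 mod 97. 77⁻¹ ≡ 63 (mod 97) since 77·63 = 4851 ≡ 1, so λ ≡ 38.
  x = λ² - 29 - 9 = 1444 - 38 ≡ 48; y = λ·(29 - 48) - 60 ≡ 91. → (48, 91)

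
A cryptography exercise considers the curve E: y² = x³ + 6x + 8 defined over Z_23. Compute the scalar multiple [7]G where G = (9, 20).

(22, 22)

Repeated addition: build up to 7G.
2G: tangent at (9, 20): λ = (3·9² + 6)/(2·20) ≡ 19/17. 17⁻¹ ≡ 19 (mod 23), so λ ≡ 19·19 ≡ 16.
  x = λ² - 9 - 9 = 256 - 18 ≡ 8; y = λ·(9 - 8) - 20 ≡ 19. → (8, 19)
3G: (8, 19) + (9, 20). λ = (20 - 19)/(9 - 8) ≡ 1/1 mod 23. 1⁻¹ ≡ 1 (mod 23), so λ ≡ 1.
  x = λ² - 8 - 9 = 1 - 17 ≡ 7; y = λ·(8 - 7) - 19 ≡ 5. → (7, 5)
4G: (7, 5) + (9, 20). λ = (20 - 5)/(9 - 7) ≡ 15/2 mod 23. 2⁻¹ ≡ 12 (mod 23), so λ ≡ 19.
  x = λ² - 7 - 9 = 361 - 16 ≡ 0; y = λ·(7 - 0) - 5 ≡ 13. → (0, 13)
5G: (0, 13) + (9, 20). λ = (20 - 13)/(9 - 0) ≡ 7/9 mod 23. 9⁻¹ ≡ 18 (mod 23), so λ ≡ 11.
  x = λ² - 0 - 9 = 121 - 9 ≡ 20; y = λ·(0 - 20) - 13 ≡ 20. → (20, 20)
6G: (20, 20) + (9, 20). λ = (20 - 20)/(9 - 20) ≡ 0/12 mod 23. 12⁻¹ ≡ 2 (mod 23), so λ ≡ 0.
  x = λ² - 20 - 9 = 0 - 29 ≡ 17; y = λ·(20 - 17) - 20 ≡ 3. → (17, 3)
7G: (17, 3) + (9, 20). λ = (20 - 3)/(9 - 17) ≡ 17/15 mod 23. 15⁻¹ ≡ 20 (mod 23) since 15·20 = 300 ≡ 1, so λ ≡ 18.
  x = λ² - 17 - 9 = 324 - 26 ≡ 22; y = λ·(17 - 22) - 3 ≡ 22. → (22, 22)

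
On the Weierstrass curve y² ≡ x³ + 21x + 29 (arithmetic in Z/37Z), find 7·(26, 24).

Write P = (26, 24).
Repeated addition: build up to 7P.
2P: tangent at (26, 24): λ = (3·26² + 21)/(2·24) ≡ 14/11. 11⁻¹ ≡ 27 (mod 37), so λ ≡ 14·27 ≡ 8.
  x = λ² - 26 - 26 = 64 - 52 ≡ 12; y = λ·(26 - 12) - 24 ≡ 14. → (12, 14)
3P: (12, 14) + (26, 24). λ = (24 - 14)/(26 - 12) ≡ 10/14 mod 37. 14⁻¹ ≡ 8 (mod 37) since 14·8 = 112 ≡ 1, so λ ≡ 6.
  x = λ² - 12 - 26 = 36 - 38 ≡ 35; y = λ·(12 - 35) - 14 ≡ 33. → (35, 33)
4P: (35, 33) + (26, 24). λ = (24 - 33)/(26 - 35) ≡ 28/28 mod 37. 28⁻¹ ≡ 4 (mod 37) since 28·4 = 112 ≡ 1, so λ ≡ 1.
  x = λ² - 35 - 26 = 1 - 61 ≡ 14; y = λ·(35 - 14) - 33 ≡ 25. → (14, 25)
5P: (14, 25) + (26, 24). λ = (24 - 25)/(26 - 14) ≡ 36/12 mod 37. 12⁻¹ ≡ 34 (mod 37), so λ ≡ 3.
  x = λ² - 14 - 26 = 9 - 40 ≡ 6; y = λ·(14 - 6) - 25 ≡ 36. → (6, 36)
6P: (6, 36) + (26, 24). λ = (24 - 36)/(26 - 6) ≡ 25/20 mod 37. 20⁻¹ ≡ 13 (mod 37) since 20·13 = 260 ≡ 1, so λ ≡ 29.
  x = λ² - 6 - 26 = 841 - 32 ≡ 32; y = λ·(6 - 32) - 36 ≡ 24. → (32, 24)
7P: (32, 24) + (26, 24). λ = (24 - 24)/(26 - 32) ≡ 0/31 mod 37. 31⁻¹ ≡ 6 (mod 37) since 31·6 = 186 ≡ 1, so λ ≡ 0.
  x = λ² - 32 - 26 = 0 - 58 ≡ 16; y = λ·(32 - 16) - 24 ≡ 13. → (16, 13)

(16, 13)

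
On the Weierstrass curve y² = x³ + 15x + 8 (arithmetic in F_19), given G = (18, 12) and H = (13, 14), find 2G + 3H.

First 2G:
Repeated addition: build up to 2G.
2G: tangent at (18, 12): λ = (3·18² + 15)/(2·12) ≡ 18/5. 5⁻¹ ≡ 4 (mod 19) since 5·4 = 20 ≡ 1, so λ ≡ 18·4 ≡ 15.
  x = λ² - 18 - 18 = 225 - 36 ≡ 18; y = λ·(18 - 18) - 12 ≡ 7. → (18, 7)
2G = (18, 7).
Next 3H:
Repeated addition: build up to 3H.
2H: tangent at (13, 14): λ = (3·13² + 15)/(2·14) ≡ 9/9. 9⁻¹ ≡ 17 (mod 19), so λ ≡ 9·17 ≡ 1.
  x = λ² - 13 - 13 = 1 - 26 ≡ 13; y = λ·(13 - 13) - 14 ≡ 5. → (13, 5)
3H: (13, 5) + (13, 14): same x and y₁ ≡ -y₂, so the sum is ∞.
3H = ∞.
Finally 2G + 3H:
(18, 7) + ∞ = (18, 7) (identity).

(18, 7)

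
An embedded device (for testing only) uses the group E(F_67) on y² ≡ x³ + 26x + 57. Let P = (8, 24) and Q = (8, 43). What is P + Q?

O

The two points share x = 8 and their y-coordinates satisfy 24 + 43 ≡ 0 (mod 67), so they are inverses. Their sum is the point at infinity.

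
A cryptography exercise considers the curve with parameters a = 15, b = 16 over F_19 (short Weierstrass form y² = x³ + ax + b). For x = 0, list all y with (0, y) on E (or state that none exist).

4, 15

x³ + 15x + 16 = 16 ≡ 16 (mod 19).
Square roots of 16 mod 19: 4 and 15 (since 4² = 16 ≡ 16).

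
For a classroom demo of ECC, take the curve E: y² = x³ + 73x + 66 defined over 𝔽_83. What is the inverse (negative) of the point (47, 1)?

(47, 82)

-(47, 1) = (47, -1 mod 83) = (47, 82).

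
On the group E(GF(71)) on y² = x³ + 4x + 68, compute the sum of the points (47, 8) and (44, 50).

(34, 23)

(47, 8) + (44, 50). λ = (50 - 8)/(44 - 47) ≡ 42/68 mod 71. 68⁻¹ ≡ 47 (mod 71), so λ ≡ 57.
  x = λ² - 47 - 44 = 3249 - 91 ≡ 34; y = λ·(47 - 34) - 8 ≡ 23. → (34, 23)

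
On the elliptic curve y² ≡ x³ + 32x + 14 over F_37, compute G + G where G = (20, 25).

(1, 11)

tangent at (20, 25): λ = (3·20² + 32)/(2·25) ≡ 11/13. 13⁻¹ ≡ 20 (mod 37) since 13·20 = 260 ≡ 1, so λ ≡ 11·20 ≡ 35.
  x = λ² - 20 - 20 = 1225 - 40 ≡ 1; y = λ·(20 - 1) - 25 ≡ 11. → (1, 11)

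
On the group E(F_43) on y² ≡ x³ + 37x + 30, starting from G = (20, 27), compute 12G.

Repeated addition: build up to 12G.
2G: tangent at (20, 27): λ = (3·20² + 37)/(2·27) ≡ 33/11. 11⁻¹ ≡ 4 (mod 43), so λ ≡ 33·4 ≡ 3.
  x = λ² - 20 - 20 = 9 - 40 ≡ 12; y = λ·(20 - 12) - 27 ≡ 40. → (12, 40)
3G: (12, 40) + (20, 27). λ = (27 - 40)/(20 - 12) ≡ 30/8 mod 43. 8⁻¹ ≡ 27 (mod 43) since 8·27 = 216 ≡ 1, so λ ≡ 36.
  x = λ² - 12 - 20 = 1296 - 32 ≡ 17; y = λ·(12 - 17) - 40 ≡ 38. → (17, 38)
4G: (17, 38) + (20, 27). λ = (27 - 38)/(20 - 17) ≡ 32/3 mod 43. 3⁻¹ ≡ 29 (mod 43), so λ ≡ 25.
  x = λ² - 17 - 20 = 625 - 37 ≡ 29; y = λ·(17 - 29) - 38 ≡ 6. → (29, 6)
5G: (29, 6) + (20, 27). λ = (27 - 6)/(20 - 29) ≡ 21/34 mod 43. 34⁻¹ ≡ 19 (mod 43) since 34·19 = 646 ≡ 1, so λ ≡ 12.
  x = λ² - 29 - 20 = 144 - 49 ≡ 9; y = λ·(29 - 9) - 6 ≡ 19. → (9, 19)
6G: (9, 19) + (20, 27). λ = (27 - 19)/(20 - 9) ≡ 8/11 mod 43. 11⁻¹ ≡ 4 (mod 43) since 11·4 = 44 ≡ 1, so λ ≡ 32.
  x = λ² - 9 - 20 = 1024 - 29 ≡ 6; y = λ·(9 - 6) - 19 ≡ 34. → (6, 34)
7G: (6, 34) + (20, 27). λ = (27 - 34)/(20 - 6) ≡ 36/14 mod 43. 14⁻¹ ≡ 40 (mod 43), so λ ≡ 21.
  x = λ² - 6 - 20 = 441 - 26 ≡ 28; y = λ·(6 - 28) - 34 ≡ 20. → (28, 20)
8G: (28, 20) + (20, 27). λ = (27 - 20)/(20 - 28) ≡ 7/35 mod 43. 35⁻¹ ≡ 16 (mod 43), so λ ≡ 26.
  x = λ² - 28 - 20 = 676 - 48 ≡ 26; y = λ·(28 - 26) - 20 ≡ 32. → (26, 32)
9G: (26, 32) + (20, 27). λ = (27 - 32)/(20 - 26) ≡ 38/37 mod 43. 37⁻¹ ≡ 7 (mod 43) since 37·7 = 259 ≡ 1, so λ ≡ 8.
  x = λ² - 26 - 20 = 64 - 46 ≡ 18; y = λ·(26 - 18) - 32 ≡ 32. → (18, 32)
10G: (18, 32) + (20, 27). λ = (27 - 32)/(20 - 18) ≡ 38/2 mod 43. 2⁻¹ ≡ 22 (mod 43), so λ ≡ 19.
  x = λ² - 18 - 20 = 361 - 38 ≡ 22; y = λ·(18 - 22) - 32 ≡ 21. → (22, 21)
11G: (22, 21) + (20, 27). λ = (27 - 21)/(20 - 22) ≡ 6/41 mod 43. 41⁻¹ ≡ 21 (mod 43), so λ ≡ 40.
  x = λ² - 22 - 20 = 1600 - 42 ≡ 10; y = λ·(22 - 10) - 21 ≡ 29. → (10, 29)
12G: (10, 29) + (20, 27). λ = (27 - 29)/(20 - 10) ≡ 41/10 mod 43. 10⁻¹ ≡ 13 (mod 43) since 10·13 = 130 ≡ 1, so λ ≡ 17.
  x = λ² - 10 - 20 = 289 - 30 ≡ 1; y = λ·(10 - 1) - 29 ≡ 38. → (1, 38)

(1, 38)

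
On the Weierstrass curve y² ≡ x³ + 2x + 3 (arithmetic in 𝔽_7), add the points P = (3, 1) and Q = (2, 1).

(3, 1) + (2, 1). λ = (1 - 1)/(2 - 3) ≡ 0/6 mod 7. 6⁻¹ ≡ 6 (mod 7) since 6·6 = 36 ≡ 1, so λ ≡ 0.
  x = λ² - 3 - 2 = 0 - 5 ≡ 2; y = λ·(3 - 2) - 1 ≡ 6. → (2, 6)

(2, 6)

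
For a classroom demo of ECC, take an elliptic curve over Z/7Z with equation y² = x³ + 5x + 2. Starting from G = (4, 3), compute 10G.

Repeated addition: build up to 10G.
2G: tangent at (4, 3): λ = (3·4² + 5)/(2·3) ≡ 4/6. 6⁻¹ ≡ 6 (mod 7) since 6·6 = 36 ≡ 1, so λ ≡ 4·6 ≡ 3.
  x = λ² - 4 - 4 = 9 - 8 ≡ 1; y = λ·(4 - 1) - 3 ≡ 6. → (1, 6)
3G: (1, 6) + (4, 3). λ = (3 - 6)/(4 - 1) ≡ 4/3 mod 7. 3⁻¹ ≡ 5 (mod 7) since 3·5 = 15 ≡ 1, so λ ≡ 6.
  x = λ² - 1 - 4 = 36 - 5 ≡ 3; y = λ·(1 - 3) - 6 ≡ 3. → (3, 3)
4G: (3, 3) + (4, 3). λ = (3 - 3)/(4 - 3) ≡ 0/1 mod 7. 1⁻¹ ≡ 1 (mod 7), so λ ≡ 0.
  x = λ² - 3 - 4 = 0 - 7 ≡ 0; y = λ·(3 - 0) - 3 ≡ 4. → (0, 4)
5G: (0, 4) + (4, 3). λ = (3 - 4)/(4 - 0) ≡ 6/4 mod 7. 4⁻¹ ≡ 2 (mod 7), so λ ≡ 5.
  x = λ² - 0 - 4 = 25 - 4 ≡ 0; y = λ·(0 - 0) - 4 ≡ 3. → (0, 3)
6G: (0, 3) + (4, 3). λ = (3 - 3)/(4 - 0) ≡ 0/4 mod 7. 4⁻¹ ≡ 2 (mod 7), so λ ≡ 0.
  x = λ² - 0 - 4 = 0 - 4 ≡ 3; y = λ·(0 - 3) - 3 ≡ 4. → (3, 4)
7G: (3, 4) + (4, 3). λ = (3 - 4)/(4 - 3) ≡ 6/1 mod 7. 1⁻¹ ≡ 1 (mod 7) since 1·1 = 1 ≡ 1, so λ ≡ 6.
  x = λ² - 3 - 4 = 36 - 7 ≡ 1; y = λ·(3 - 1) - 4 ≡ 1. → (1, 1)
8G: (1, 1) + (4, 3). λ = (3 - 1)/(4 - 1) ≡ 2/3 mod 7. 3⁻¹ ≡ 5 (mod 7) since 3·5 = 15 ≡ 1, so λ ≡ 3.
  x = λ² - 1 - 4 = 9 - 5 ≡ 4; y = λ·(1 - 4) - 1 ≡ 4. → (4, 4)
9G: (4, 4) + (4, 3): same x and y₁ ≡ -y₂, so the sum is O.
10G: O + (4, 3) = (4, 3) (identity).

(4, 3)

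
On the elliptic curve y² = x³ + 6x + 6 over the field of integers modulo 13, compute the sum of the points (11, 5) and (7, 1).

(11, 5) + (7, 1). λ = (1 - 5)/(7 - 11) ≡ 9/9 mod 13. 9⁻¹ ≡ 3 (mod 13) since 9·3 = 27 ≡ 1, so λ ≡ 1.
  x = λ² - 11 - 7 = 1 - 18 ≡ 9; y = λ·(11 - 9) - 5 ≡ 10. → (9, 10)

(9, 10)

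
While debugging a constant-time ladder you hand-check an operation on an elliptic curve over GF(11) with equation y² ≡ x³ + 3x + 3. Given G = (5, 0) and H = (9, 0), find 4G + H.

(9, 0)

First 4G:
Repeated addition: build up to 4G.
2G: (5, 0) + (5, 0): same x and y₁ ≡ -y₂, so the sum is O.
3G: O + (5, 0) = (5, 0) (identity).
4G: (5, 0) + (5, 0): same x and y₁ ≡ -y₂, so the sum is O.
4G = O.
Finally 4G + H:
O + (9, 0) = (9, 0) (identity).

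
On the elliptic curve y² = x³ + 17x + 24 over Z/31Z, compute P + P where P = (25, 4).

(28, 15)

tangent at (25, 4): λ = (3·25² + 17)/(2·4) ≡ 1/8. 8⁻¹ ≡ 4 (mod 31), so λ ≡ 1·4 ≡ 4.
  x = λ² - 25 - 25 = 16 - 50 ≡ 28; y = λ·(25 - 28) - 4 ≡ 15. → (28, 15)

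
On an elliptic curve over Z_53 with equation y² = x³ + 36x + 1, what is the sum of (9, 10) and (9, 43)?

O

The two points share x = 9 and their y-coordinates satisfy 10 + 43 ≡ 0 (mod 53), so they are inverses. Their sum is O.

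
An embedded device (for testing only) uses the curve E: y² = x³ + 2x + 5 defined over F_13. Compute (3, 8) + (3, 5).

O

The two points share x = 3 and their y-coordinates satisfy 8 + 5 ≡ 0 (mod 13), so they are inverses. Their sum is O.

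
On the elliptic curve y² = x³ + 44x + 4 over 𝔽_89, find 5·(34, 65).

(18, 65)

Write P = (34, 65).
Repeated addition: build up to 5P.
2P: tangent at (34, 65): λ = (3·34² + 44)/(2·65) ≡ 41/41. 41⁻¹ ≡ 76 (mod 89), so λ ≡ 41·76 ≡ 1.
  x = λ² - 34 - 34 = 1 - 68 ≡ 22; y = λ·(34 - 22) - 65 ≡ 36. → (22, 36)
3P: (22, 36) + (34, 65). λ = (65 - 36)/(34 - 22) ≡ 29/12 mod 89. 12⁻¹ ≡ 52 (mod 89), so λ ≡ 84.
  x = λ² - 22 - 34 = 7056 - 56 ≡ 58; y = λ·(22 - 58) - 36 ≡ 55. → (58, 55)
4P: (58, 55) + (34, 65). λ = (65 - 55)/(34 - 58) ≡ 10/65 mod 89. 65⁻¹ ≡ 63 (mod 89), so λ ≡ 7.
  x = λ² - 58 - 34 = 49 - 92 ≡ 46; y = λ·(58 - 46) - 55 ≡ 29. → (46, 29)
5P: (46, 29) + (34, 65). λ = (65 - 29)/(34 - 46) ≡ 36/77 mod 89. 77⁻¹ ≡ 37 (mod 89), so λ ≡ 86.
  x = λ² - 46 - 34 = 7396 - 80 ≡ 18; y = λ·(46 - 18) - 29 ≡ 65. → (18, 65)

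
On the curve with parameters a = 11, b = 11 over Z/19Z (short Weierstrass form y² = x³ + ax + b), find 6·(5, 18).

(15, 6)

Write P = (5, 18).
Repeated addition: build up to 6P.
2P: tangent at (5, 18): λ = (3·5² + 11)/(2·18) ≡ 10/17. 17⁻¹ ≡ 9 (mod 19) since 17·9 = 153 ≡ 1, so λ ≡ 10·9 ≡ 14.
  x = λ² - 5 - 5 = 196 - 10 ≡ 15; y = λ·(5 - 15) - 18 ≡ 13. → (15, 13)
3P: (15, 13) + (5, 18). λ = (18 - 13)/(5 - 15) ≡ 5/9 mod 19. 9⁻¹ ≡ 17 (mod 19), so λ ≡ 9.
  x = λ² - 15 - 5 = 81 - 20 ≡ 4; y = λ·(15 - 4) - 13 ≡ 10. → (4, 10)
4P: (4, 10) + (5, 18). λ = (18 - 10)/(5 - 4) ≡ 8/1 mod 19. 1⁻¹ ≡ 1 (mod 19), so λ ≡ 8.
  x = λ² - 4 - 5 = 64 - 9 ≡ 17; y = λ·(4 - 17) - 10 ≡ 0. → (17, 0)
5P: (17, 0) + (5, 18). λ = (18 - 0)/(5 - 17) ≡ 18/7 mod 19. 7⁻¹ ≡ 11 (mod 19), so λ ≡ 8.
  x = λ² - 17 - 5 = 64 - 22 ≡ 4; y = λ·(17 - 4) - 0 ≡ 9. → (4, 9)
6P: (4, 9) + (5, 18). λ = (18 - 9)/(5 - 4) ≡ 9/1 mod 19. 1⁻¹ ≡ 1 (mod 19) since 1·1 = 1 ≡ 1, so λ ≡ 9.
  x = λ² - 4 - 5 = 81 - 9 ≡ 15; y = λ·(4 - 15) - 9 ≡ 6. → (15, 6)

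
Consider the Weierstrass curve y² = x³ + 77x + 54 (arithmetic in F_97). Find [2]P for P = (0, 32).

(27, 31)

tangent at (0, 32): λ = (3·0² + 77)/(2·32) ≡ 77/64. 64⁻¹ ≡ 47 (mod 97), so λ ≡ 77·47 ≡ 30.
  x = λ² - 0 - 0 = 900 - 0 ≡ 27; y = λ·(0 - 27) - 32 ≡ 31. → (27, 31)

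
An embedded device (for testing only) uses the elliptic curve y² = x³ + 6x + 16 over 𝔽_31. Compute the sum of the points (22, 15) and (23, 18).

(22, 15) + (23, 18). λ = (18 - 15)/(23 - 22) ≡ 3/1 mod 31. 1⁻¹ ≡ 1 (mod 31), so λ ≡ 3.
  x = λ² - 22 - 23 = 9 - 45 ≡ 26; y = λ·(22 - 26) - 15 ≡ 4. → (26, 4)

(26, 4)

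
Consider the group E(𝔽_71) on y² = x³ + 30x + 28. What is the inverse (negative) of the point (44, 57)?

-(44, 57) = (44, -57 mod 71) = (44, 14).

(44, 14)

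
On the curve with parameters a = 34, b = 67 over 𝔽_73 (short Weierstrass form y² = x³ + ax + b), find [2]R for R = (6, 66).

(0, 40)

tangent at (6, 66): λ = (3·6² + 34)/(2·66) ≡ 69/59. 59⁻¹ ≡ 26 (mod 73) since 59·26 = 1534 ≡ 1, so λ ≡ 69·26 ≡ 42.
  x = λ² - 6 - 6 = 1764 - 12 ≡ 0; y = λ·(6 - 0) - 66 ≡ 40. → (0, 40)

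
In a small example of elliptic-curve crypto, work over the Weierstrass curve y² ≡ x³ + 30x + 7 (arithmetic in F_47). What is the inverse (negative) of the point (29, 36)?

(29, 11)

-(29, 36) = (29, -36 mod 47) = (29, 11).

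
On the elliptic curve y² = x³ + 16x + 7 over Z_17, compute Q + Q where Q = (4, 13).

tangent at (4, 13): λ = (3·4² + 16)/(2·13) ≡ 13/9. 9⁻¹ ≡ 2 (mod 17), so λ ≡ 13·2 ≡ 9.
  x = λ² - 4 - 4 = 81 - 8 ≡ 5; y = λ·(4 - 5) - 13 ≡ 12. → (5, 12)

(5, 12)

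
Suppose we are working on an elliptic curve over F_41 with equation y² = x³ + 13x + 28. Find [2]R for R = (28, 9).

(35, 12)

tangent at (28, 9): λ = (3·28² + 13)/(2·9) ≡ 28/18. 18⁻¹ ≡ 16 (mod 41), so λ ≡ 28·16 ≡ 38.
  x = λ² - 28 - 28 = 1444 - 56 ≡ 35; y = λ·(28 - 35) - 9 ≡ 12. → (35, 12)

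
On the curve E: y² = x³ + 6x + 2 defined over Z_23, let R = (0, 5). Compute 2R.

tangent at (0, 5): λ = (3·0² + 6)/(2·5) ≡ 6/10. 10⁻¹ ≡ 7 (mod 23), so λ ≡ 6·7 ≡ 19.
  x = λ² - 0 - 0 = 361 - 0 ≡ 16; y = λ·(0 - 16) - 5 ≡ 13. → (16, 13)

(16, 13)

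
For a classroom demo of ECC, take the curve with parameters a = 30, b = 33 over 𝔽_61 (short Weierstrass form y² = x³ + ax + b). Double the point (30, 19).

(5, 53)

tangent at (30, 19): λ = (3·30² + 30)/(2·19) ≡ 46/38. 38⁻¹ ≡ 53 (mod 61) since 38·53 = 2014 ≡ 1, so λ ≡ 46·53 ≡ 59.
  x = λ² - 30 - 30 = 3481 - 60 ≡ 5; y = λ·(30 - 5) - 19 ≡ 53. → (5, 53)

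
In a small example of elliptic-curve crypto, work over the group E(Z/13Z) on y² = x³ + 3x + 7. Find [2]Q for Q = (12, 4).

tangent at (12, 4): λ = (3·12² + 3)/(2·4) ≡ 6/8. 8⁻¹ ≡ 5 (mod 13), so λ ≡ 6·5 ≡ 4.
  x = λ² - 12 - 12 = 16 - 24 ≡ 5; y = λ·(12 - 5) - 4 ≡ 11. → (5, 11)

(5, 11)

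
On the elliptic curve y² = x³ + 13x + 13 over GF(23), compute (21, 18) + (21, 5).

The two points share x = 21 and their y-coordinates satisfy 18 + 5 ≡ 0 (mod 23), so they are inverses. Their sum is O.

O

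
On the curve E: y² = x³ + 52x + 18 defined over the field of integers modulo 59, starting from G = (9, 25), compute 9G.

(56, 37)

Repeated addition: build up to 9G.
2G: tangent at (9, 25): λ = (3·9² + 52)/(2·25) ≡ 0/50. 50⁻¹ ≡ 13 (mod 59), so λ ≡ 0·13 ≡ 0.
  x = λ² - 9 - 9 = 0 - 18 ≡ 41; y = λ·(9 - 41) - 25 ≡ 34. → (41, 34)
3G: (41, 34) + (9, 25). λ = (25 - 34)/(9 - 41) ≡ 50/27 mod 59. 27⁻¹ ≡ 35 (mod 59), so λ ≡ 39.
  x = λ² - 41 - 9 = 1521 - 50 ≡ 55; y = λ·(41 - 55) - 34 ≡ 10. → (55, 10)
4G: (55, 10) + (9, 25). λ = (25 - 10)/(9 - 55) ≡ 15/13 mod 59. 13⁻¹ ≡ 50 (mod 59), so λ ≡ 42.
  x = λ² - 55 - 9 = 1764 - 64 ≡ 48; y = λ·(55 - 48) - 10 ≡ 48. → (48, 48)
5G: (48, 48) + (9, 25). λ = (25 - 48)/(9 - 48) ≡ 36/20 mod 59. 20⁻¹ ≡ 3 (mod 59) since 20·3 = 60 ≡ 1, so λ ≡ 49.
  x = λ² - 48 - 9 = 2401 - 57 ≡ 43; y = λ·(48 - 43) - 48 ≡ 20. → (43, 20)
6G: (43, 20) + (9, 25). λ = (25 - 20)/(9 - 43) ≡ 5/25 mod 59. 25⁻¹ ≡ 26 (mod 59), so λ ≡ 12.
  x = λ² - 43 - 9 = 144 - 52 ≡ 33; y = λ·(43 - 33) - 20 ≡ 41. → (33, 41)
7G: (33, 41) + (9, 25). λ = (25 - 41)/(9 - 33) ≡ 43/35 mod 59. 35⁻¹ ≡ 27 (mod 59), so λ ≡ 40.
  x = λ² - 33 - 9 = 1600 - 42 ≡ 24; y = λ·(33 - 24) - 41 ≡ 24. → (24, 24)
8G: (24, 24) + (9, 25). λ = (25 - 24)/(9 - 24) ≡ 1/44 mod 59. 44⁻¹ ≡ 55 (mod 59) since 44·55 = 2420 ≡ 1, so λ ≡ 55.
  x = λ² - 24 - 9 = 3025 - 33 ≡ 42; y = λ·(24 - 42) - 24 ≡ 48. → (42, 48)
9G: (42, 48) + (9, 25). λ = (25 - 48)/(9 - 42) ≡ 36/26 mod 59. 26⁻¹ ≡ 25 (mod 59), so λ ≡ 15.
  x = λ² - 42 - 9 = 225 - 51 ≡ 56; y = λ·(42 - 56) - 48 ≡ 37. → (56, 37)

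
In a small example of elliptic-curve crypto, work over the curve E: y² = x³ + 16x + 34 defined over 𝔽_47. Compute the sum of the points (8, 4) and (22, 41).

(8, 4) + (22, 41). λ = (41 - 4)/(22 - 8) ≡ 37/14 mod 47. 14⁻¹ ≡ 37 (mod 47), so λ ≡ 6.
  x = λ² - 8 - 22 = 36 - 30 ≡ 6; y = λ·(8 - 6) - 4 ≡ 8. → (6, 8)

(6, 8)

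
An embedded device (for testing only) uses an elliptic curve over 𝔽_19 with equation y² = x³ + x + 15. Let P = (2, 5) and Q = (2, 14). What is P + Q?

O

The two points share x = 2 and their y-coordinates satisfy 5 + 14 ≡ 0 (mod 19), so they are inverses. Their sum is ∞.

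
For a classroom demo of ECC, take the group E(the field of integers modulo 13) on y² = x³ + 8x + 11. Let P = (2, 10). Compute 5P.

O

Repeated addition: build up to 5P.
2P: tangent at (2, 10): λ = (3·2² + 8)/(2·10) ≡ 7/7. 7⁻¹ ≡ 2 (mod 13), so λ ≡ 7·2 ≡ 1.
  x = λ² - 2 - 2 = 1 - 4 ≡ 10; y = λ·(2 - 10) - 10 ≡ 8. → (10, 8)
3P: (10, 8) + (2, 10). λ = (10 - 8)/(2 - 10) ≡ 2/5 mod 13. 5⁻¹ ≡ 8 (mod 13), so λ ≡ 3.
  x = λ² - 10 - 2 = 9 - 12 ≡ 10; y = λ·(10 - 10) - 8 ≡ 5. → (10, 5)
4P: (10, 5) + (2, 10). λ = (10 - 5)/(2 - 10) ≡ 5/5 mod 13. 5⁻¹ ≡ 8 (mod 13) since 5·8 = 40 ≡ 1, so λ ≡ 1.
  x = λ² - 10 - 2 = 1 - 12 ≡ 2; y = λ·(10 - 2) - 5 ≡ 3. → (2, 3)
5P: (2, 3) + (2, 10): same x and y₁ ≡ -y₂, so the sum is O.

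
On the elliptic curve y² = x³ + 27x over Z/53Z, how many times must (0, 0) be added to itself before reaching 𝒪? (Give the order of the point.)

2

2P: (0, 0) + (0, 0): same x and y₁ ≡ -y₂, so the sum is 𝒪.
2P = 𝒪, so the order is 2.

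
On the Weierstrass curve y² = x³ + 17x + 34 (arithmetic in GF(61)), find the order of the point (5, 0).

2P: (5, 0) + (5, 0): same x and y₁ ≡ -y₂, so the sum is 𝒪.
2P = 𝒪, so the order is 2.

2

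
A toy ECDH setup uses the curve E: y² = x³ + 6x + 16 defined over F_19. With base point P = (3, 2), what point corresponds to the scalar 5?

Repeated addition: build up to 5P.
2P: tangent at (3, 2): λ = (3·3² + 6)/(2·2) ≡ 14/4. 4⁻¹ ≡ 5 (mod 19), so λ ≡ 14·5 ≡ 13.
  x = λ² - 3 - 3 = 169 - 6 ≡ 11; y = λ·(3 - 11) - 2 ≡ 8. → (11, 8)
3P: (11, 8) + (3, 2). λ = (2 - 8)/(3 - 11) ≡ 13/11 mod 19. 11⁻¹ ≡ 7 (mod 19), so λ ≡ 15.
  x = λ² - 11 - 3 = 225 - 14 ≡ 2; y = λ·(11 - 2) - 8 ≡ 13. → (2, 13)
4P: (2, 13) + (3, 2). λ = (2 - 13)/(3 - 2) ≡ 8/1 mod 19. 1⁻¹ ≡ 1 (mod 19) since 1·1 = 1 ≡ 1, so λ ≡ 8.
  x = λ² - 2 - 3 = 64 - 5 ≡ 2; y = λ·(2 - 2) - 13 ≡ 6. → (2, 6)
5P: (2, 6) + (3, 2). λ = (2 - 6)/(3 - 2) ≡ 15/1 mod 19. 1⁻¹ ≡ 1 (mod 19), so λ ≡ 15.
  x = λ² - 2 - 3 = 225 - 5 ≡ 11; y = λ·(2 - 11) - 6 ≡ 11. → (11, 11)

(11, 11)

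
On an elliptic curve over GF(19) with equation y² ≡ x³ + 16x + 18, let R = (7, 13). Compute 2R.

(16, 0)

tangent at (7, 13): λ = (3·7² + 16)/(2·13) ≡ 11/7. 7⁻¹ ≡ 11 (mod 19) since 7·11 = 77 ≡ 1, so λ ≡ 11·11 ≡ 7.
  x = λ² - 7 - 7 = 49 - 14 ≡ 16; y = λ·(7 - 16) - 13 ≡ 0. → (16, 0)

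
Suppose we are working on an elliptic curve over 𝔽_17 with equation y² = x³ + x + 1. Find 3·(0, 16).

Write P = (0, 16).
Repeated addition: build up to 3P.
2P: tangent at (0, 16): λ = (3·0² + 1)/(2·16) ≡ 1/15. 15⁻¹ ≡ 8 (mod 17), so λ ≡ 1·8 ≡ 8.
  x = λ² - 0 - 0 = 64 - 0 ≡ 13; y = λ·(0 - 13) - 16 ≡ 16. → (13, 16)
3P: (13, 16) + (0, 16). λ = (16 - 16)/(0 - 13) ≡ 0/4 mod 17. 4⁻¹ ≡ 13 (mod 17) since 4·13 = 52 ≡ 1, so λ ≡ 0.
  x = λ² - 13 - 0 = 0 - 13 ≡ 4; y = λ·(13 - 4) - 16 ≡ 1. → (4, 1)

(4, 1)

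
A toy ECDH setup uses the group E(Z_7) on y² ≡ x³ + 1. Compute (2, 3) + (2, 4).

O

The two points share x = 2 and their y-coordinates satisfy 3 + 4 ≡ 0 (mod 7), so they are inverses. Their sum is O.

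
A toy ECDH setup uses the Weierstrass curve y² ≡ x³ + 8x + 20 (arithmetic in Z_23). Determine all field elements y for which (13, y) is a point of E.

none

x³ + 8x + 20 = 2321 ≡ 21 (mod 23).
21 is a non-residue mod 23; no y exists.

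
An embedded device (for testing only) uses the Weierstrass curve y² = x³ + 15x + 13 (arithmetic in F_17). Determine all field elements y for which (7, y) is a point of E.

x³ + 15x + 13 = 461 ≡ 2 (mod 17).
Square roots of 2 mod 17: 6 and 11 (since 6² = 36 ≡ 2).

6, 11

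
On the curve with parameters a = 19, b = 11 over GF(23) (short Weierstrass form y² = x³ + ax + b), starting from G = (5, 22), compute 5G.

(17, 16)

Double-and-add on 5 = (101)₂. Start with G = (5, 22) for the leading 1-bit.
double: tangent at (5, 22): λ = (3·5² + 19)/(2·22) ≡ 2/21. 21⁻¹ ≡ 11 (mod 23), so λ ≡ 2·11 ≡ 22.
  x = λ² - 5 - 5 = 484 - 10 ≡ 14; y = λ·(5 - 14) - 22 ≡ 10. → (14, 10)
double: tangent at (14, 10): λ = (3·14² + 19)/(2·10) ≡ 9/20. 20⁻¹ ≡ 15 (mod 23), so λ ≡ 9·15 ≡ 20.
  x = λ² - 14 - 14 = 400 - 28 ≡ 4; y = λ·(14 - 4) - 10 ≡ 6. → (4, 6)
add G: (4, 6) + (5, 22). λ = (22 - 6)/(5 - 4) ≡ 16/1 mod 23. 1⁻¹ ≡ 1 (mod 23), so λ ≡ 16.
  x = λ² - 4 - 5 = 256 - 9 ≡ 17; y = λ·(4 - 17) - 6 ≡ 16. → (17, 16)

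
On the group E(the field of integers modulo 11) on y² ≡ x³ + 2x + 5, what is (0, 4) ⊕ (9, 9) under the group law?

(0, 4) + (9, 9). λ = (9 - 4)/(9 - 0) ≡ 5/9 mod 11. 9⁻¹ ≡ 5 (mod 11), so λ ≡ 3.
  x = λ² - 0 - 9 = 9 - 9 ≡ 0; y = λ·(0 - 0) - 4 ≡ 7. → (0, 7)

(0, 7)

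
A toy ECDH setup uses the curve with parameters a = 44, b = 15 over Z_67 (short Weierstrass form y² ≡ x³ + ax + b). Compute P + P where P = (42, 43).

tangent at (42, 43): λ = (3·42² + 44)/(2·43) ≡ 43/19. 19⁻¹ ≡ 60 (mod 67) since 19·60 = 1140 ≡ 1, so λ ≡ 43·60 ≡ 34.
  x = λ² - 42 - 42 = 1156 - 84 ≡ 0; y = λ·(42 - 0) - 43 ≡ 45. → (0, 45)

(0, 45)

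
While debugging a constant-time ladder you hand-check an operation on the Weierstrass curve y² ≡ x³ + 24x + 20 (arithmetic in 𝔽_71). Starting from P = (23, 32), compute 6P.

(22, 64)

Repeated addition: build up to 6P.
2P: tangent at (23, 32): λ = (3·23² + 24)/(2·32) ≡ 49/64. 64⁻¹ ≡ 10 (mod 71) since 64·10 = 640 ≡ 1, so λ ≡ 49·10 ≡ 64.
  x = λ² - 23 - 23 = 4096 - 46 ≡ 3; y = λ·(23 - 3) - 32 ≡ 41. → (3, 41)
3P: (3, 41) + (23, 32). λ = (32 - 41)/(23 - 3) ≡ 62/20 mod 71. 20⁻¹ ≡ 32 (mod 71) since 20·32 = 640 ≡ 1, so λ ≡ 67.
  x = λ² - 3 - 23 = 4489 - 26 ≡ 61; y = λ·(3 - 61) - 41 ≡ 49. → (61, 49)
4P: (61, 49) + (23, 32). λ = (32 - 49)/(23 - 61) ≡ 54/33 mod 71. 33⁻¹ ≡ 28 (mod 71), so λ ≡ 21.
  x = λ² - 61 - 23 = 441 - 84 ≡ 2; y = λ·(61 - 2) - 49 ≡ 54. → (2, 54)
5P: (2, 54) + (23, 32). λ = (32 - 54)/(23 - 2) ≡ 49/21 mod 71. 21⁻¹ ≡ 44 (mod 71) since 21·44 = 924 ≡ 1, so λ ≡ 26.
  x = λ² - 2 - 23 = 676 - 25 ≡ 12; y = λ·(2 - 12) - 54 ≡ 41. → (12, 41)
6P: (12, 41) + (23, 32). λ = (32 - 41)/(23 - 12) ≡ 62/11 mod 71. 11⁻¹ ≡ 13 (mod 71) since 11·13 = 143 ≡ 1, so λ ≡ 25.
  x = λ² - 12 - 23 = 625 - 35 ≡ 22; y = λ·(12 - 22) - 41 ≡ 64. → (22, 64)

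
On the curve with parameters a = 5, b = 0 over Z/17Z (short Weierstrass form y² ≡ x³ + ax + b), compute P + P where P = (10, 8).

tangent at (10, 8): λ = (3·10² + 5)/(2·8) ≡ 16/16. 16⁻¹ ≡ 16 (mod 17) since 16·16 = 256 ≡ 1, so λ ≡ 16·16 ≡ 1.
  x = λ² - 10 - 10 = 1 - 20 ≡ 15; y = λ·(10 - 15) - 8 ≡ 4. → (15, 4)

(15, 4)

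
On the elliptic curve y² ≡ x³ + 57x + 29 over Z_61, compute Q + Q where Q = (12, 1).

tangent at (12, 1): λ = (3·12² + 57)/(2·1) ≡ 1/2. 2⁻¹ ≡ 31 (mod 61) since 2·31 = 62 ≡ 1, so λ ≡ 1·31 ≡ 31.
  x = λ² - 12 - 12 = 961 - 24 ≡ 22; y = λ·(12 - 22) - 1 ≡ 55. → (22, 55)

(22, 55)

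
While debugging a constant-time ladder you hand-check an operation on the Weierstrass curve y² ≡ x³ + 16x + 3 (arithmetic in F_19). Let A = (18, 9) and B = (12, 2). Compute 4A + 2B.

(16, 17)

First 4A:
Repeated addition: build up to 4A.
2A: tangent at (18, 9): λ = (3·18² + 16)/(2·9) ≡ 0/18. 18⁻¹ ≡ 18 (mod 19), so λ ≡ 0·18 ≡ 0.
  x = λ² - 18 - 18 = 0 - 36 ≡ 2; y = λ·(18 - 2) - 9 ≡ 10. → (2, 10)
3A: (2, 10) + (18, 9). λ = (9 - 10)/(18 - 2) ≡ 18/16 mod 19. 16⁻¹ ≡ 6 (mod 19), so λ ≡ 13.
  x = λ² - 2 - 18 = 169 - 20 ≡ 16; y = λ·(2 - 16) - 10 ≡ 17. → (16, 17)
4A: (16, 17) + (18, 9). λ = (9 - 17)/(18 - 16) ≡ 11/2 mod 19. 2⁻¹ ≡ 10 (mod 19) since 2·10 = 20 ≡ 1, so λ ≡ 15.
  x = λ² - 16 - 18 = 225 - 34 ≡ 1; y = λ·(16 - 1) - 17 ≡ 18. → (1, 18)
4A = (1, 18).
Next 2B:
Repeated addition: build up to 2B.
2B: tangent at (12, 2): λ = (3·12² + 16)/(2·2) ≡ 11/4. 4⁻¹ ≡ 5 (mod 19) since 4·5 = 20 ≡ 1, so λ ≡ 11·5 ≡ 17.
  x = λ² - 12 - 12 = 289 - 24 ≡ 18; y = λ·(12 - 18) - 2 ≡ 10. → (18, 10)
2B = (18, 10).
Finally 4A + 2B:
(1, 18) + (18, 10). λ = (10 - 18)/(18 - 1) ≡ 11/17 mod 19. 17⁻¹ ≡ 9 (mod 19), so λ ≡ 4.
  x = λ² - 1 - 18 = 16 - 19 ≡ 16; y = λ·(1 - 16) - 18 ≡ 17. → (16, 17)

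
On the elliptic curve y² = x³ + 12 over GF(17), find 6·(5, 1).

(7, 10)

Write Q = (5, 1).
Double-and-add on 6 = (110)₂. Start with Q = (5, 1) for the leading 1-bit.
double: tangent at (5, 1): λ = (3·5² + 0)/(2·1) ≡ 7/2. 2⁻¹ ≡ 9 (mod 17) since 2·9 = 18 ≡ 1, so λ ≡ 7·9 ≡ 12.
  x = λ² - 5 - 5 = 144 - 10 ≡ 15; y = λ·(5 - 15) - 1 ≡ 15. → (15, 15)
add Q: (15, 15) + (5, 1). λ = (1 - 15)/(5 - 15) ≡ 3/7 mod 17. 7⁻¹ ≡ 5 (mod 17), so λ ≡ 15.
  x = λ² - 15 - 5 = 225 - 20 ≡ 1; y = λ·(15 - 1) - 15 ≡ 8. → (1, 8)
double: tangent at (1, 8): λ = (3·1² + 0)/(2·8) ≡ 3/16. 16⁻¹ ≡ 16 (mod 17) since 16·16 = 256 ≡ 1, so λ ≡ 3·16 ≡ 14.
  x = λ² - 1 - 1 = 196 - 2 ≡ 7; y = λ·(1 - 7) - 8 ≡ 10. → (7, 10)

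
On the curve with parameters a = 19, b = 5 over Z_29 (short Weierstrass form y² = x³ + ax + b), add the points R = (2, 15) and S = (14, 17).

(2, 15) + (14, 17). λ = (17 - 15)/(14 - 2) ≡ 2/12 mod 29. 12⁻¹ ≡ 17 (mod 29), so λ ≡ 5.
  x = λ² - 2 - 14 = 25 - 16 ≡ 9; y = λ·(2 - 9) - 15 ≡ 8. → (9, 8)

(9, 8)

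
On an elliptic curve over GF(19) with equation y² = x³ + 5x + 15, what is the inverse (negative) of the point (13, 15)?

-(13, 15) = (13, -15 mod 19) = (13, 4).

(13, 4)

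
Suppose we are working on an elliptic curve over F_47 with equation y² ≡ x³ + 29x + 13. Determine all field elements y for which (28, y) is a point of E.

x³ + 29x + 13 = 22777 ≡ 29 (mod 47).
29 is a non-residue mod 47; no y exists.

none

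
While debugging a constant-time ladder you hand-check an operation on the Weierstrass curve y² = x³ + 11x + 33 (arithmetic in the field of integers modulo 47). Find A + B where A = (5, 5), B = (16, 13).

(5, 5) + (16, 13). λ = (13 - 5)/(16 - 5) ≡ 8/11 mod 47. 11⁻¹ ≡ 30 (mod 47), so λ ≡ 5.
  x = λ² - 5 - 16 = 25 - 21 ≡ 4; y = λ·(5 - 4) - 5 ≡ 0. → (4, 0)

(4, 0)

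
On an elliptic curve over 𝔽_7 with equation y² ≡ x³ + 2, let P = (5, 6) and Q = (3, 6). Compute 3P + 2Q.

(3, 1)

First 3P:
Repeated addition: build up to 3P.
2P: tangent at (5, 6): λ = (3·5² + 0)/(2·6) ≡ 5/5. 5⁻¹ ≡ 3 (mod 7) since 5·3 = 15 ≡ 1, so λ ≡ 5·3 ≡ 1.
  x = λ² - 5 - 5 = 1 - 10 ≡ 5; y = λ·(5 - 5) - 6 ≡ 1. → (5, 1)
3P: (5, 1) + (5, 6): same x and y₁ ≡ -y₂, so the sum is 𝒪.
3P = 𝒪.
Next 2Q:
Repeated addition: build up to 2Q.
2Q: tangent at (3, 6): λ = (3·3² + 0)/(2·6) ≡ 6/5. 5⁻¹ ≡ 3 (mod 7), so λ ≡ 6·3 ≡ 4.
  x = λ² - 3 - 3 = 16 - 6 ≡ 3; y = λ·(3 - 3) - 6 ≡ 1. → (3, 1)
2Q = (3, 1).
Finally 3P + 2Q:
𝒪 + (3, 1) = (3, 1) (identity).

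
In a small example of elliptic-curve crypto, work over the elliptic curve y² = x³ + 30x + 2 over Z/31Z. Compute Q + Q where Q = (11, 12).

(18, 9)

tangent at (11, 12): λ = (3·11² + 30)/(2·12) ≡ 21/24. 24⁻¹ ≡ 22 (mod 31) since 24·22 = 528 ≡ 1, so λ ≡ 21·22 ≡ 28.
  x = λ² - 11 - 11 = 784 - 22 ≡ 18; y = λ·(11 - 18) - 12 ≡ 9. → (18, 9)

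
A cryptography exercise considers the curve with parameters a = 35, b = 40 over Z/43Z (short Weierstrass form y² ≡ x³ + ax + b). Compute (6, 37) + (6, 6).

O

The two points share x = 6 and their y-coordinates satisfy 37 + 6 ≡ 0 (mod 43), so they are inverses. Their sum is the point at infinity.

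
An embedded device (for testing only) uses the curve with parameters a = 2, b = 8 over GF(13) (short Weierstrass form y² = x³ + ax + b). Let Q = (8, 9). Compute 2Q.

tangent at (8, 9): λ = (3·8² + 2)/(2·9) ≡ 12/5. 5⁻¹ ≡ 8 (mod 13) since 5·8 = 40 ≡ 1, so λ ≡ 12·8 ≡ 5.
  x = λ² - 8 - 8 = 25 - 16 ≡ 9; y = λ·(8 - 9) - 9 ≡ 12. → (9, 12)

(9, 12)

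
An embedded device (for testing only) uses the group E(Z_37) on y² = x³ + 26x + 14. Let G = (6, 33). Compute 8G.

(11, 15)

Double-and-add on 8 = (1000)₂. Start with G = (6, 33) for the leading 1-bit.
double: tangent at (6, 33): λ = (3·6² + 26)/(2·33) ≡ 23/29. 29⁻¹ ≡ 23 (mod 37), so λ ≡ 23·23 ≡ 11.
  x = λ² - 6 - 6 = 121 - 12 ≡ 35; y = λ·(6 - 35) - 33 ≡ 18. → (35, 18)
double: tangent at (35, 18): λ = (3·35² + 26)/(2·18) ≡ 1/36. 36⁻¹ ≡ 36 (mod 37), so λ ≡ 1·36 ≡ 36.
  x = λ² - 35 - 35 = 1296 - 70 ≡ 5; y = λ·(35 - 5) - 18 ≡ 26. → (5, 26)
double: tangent at (5, 26): λ = (3·5² + 26)/(2·26) ≡ 27/15. 15⁻¹ ≡ 5 (mod 37), so λ ≡ 27·5 ≡ 24.
  x = λ² - 5 - 5 = 576 - 10 ≡ 11; y = λ·(5 - 11) - 26 ≡ 15. → (11, 15)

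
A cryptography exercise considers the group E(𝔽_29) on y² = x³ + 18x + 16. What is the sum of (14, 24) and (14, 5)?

O

The two points share x = 14 and their y-coordinates satisfy 24 + 5 ≡ 0 (mod 29), so they are inverses. Their sum is 𝒪.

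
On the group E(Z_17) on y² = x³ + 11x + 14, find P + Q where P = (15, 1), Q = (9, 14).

(1, 14)

(15, 1) + (9, 14). λ = (14 - 1)/(9 - 15) ≡ 13/11 mod 17. 11⁻¹ ≡ 14 (mod 17), so λ ≡ 12.
  x = λ² - 15 - 9 = 144 - 24 ≡ 1; y = λ·(15 - 1) - 1 ≡ 14. → (1, 14)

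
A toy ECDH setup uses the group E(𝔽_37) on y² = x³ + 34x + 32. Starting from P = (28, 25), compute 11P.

(16, 26)

Repeated addition: build up to 11P.
2P: tangent at (28, 25): λ = (3·28² + 34)/(2·25) ≡ 18/13. 13⁻¹ ≡ 20 (mod 37) since 13·20 = 260 ≡ 1, so λ ≡ 18·20 ≡ 27.
  x = λ² - 28 - 28 = 729 - 56 ≡ 7; y = λ·(28 - 7) - 25 ≡ 24. → (7, 24)
3P: (7, 24) + (28, 25). λ = (25 - 24)/(28 - 7) ≡ 1/21 mod 37. 21⁻¹ ≡ 30 (mod 37), so λ ≡ 30.
  x = λ² - 7 - 28 = 900 - 35 ≡ 14; y = λ·(7 - 14) - 24 ≡ 25. → (14, 25)
4P: (14, 25) + (28, 25). λ = (25 - 25)/(28 - 14) ≡ 0/14 mod 37. 14⁻¹ ≡ 8 (mod 37) since 14·8 = 112 ≡ 1, so λ ≡ 0.
  x = λ² - 14 - 28 = 0 - 42 ≡ 32; y = λ·(14 - 32) - 25 ≡ 12. → (32, 12)
5P: (32, 12) + (28, 25). λ = (25 - 12)/(28 - 32) ≡ 13/33 mod 37. 33⁻¹ ≡ 9 (mod 37), so λ ≡ 6.
  x = λ² - 32 - 28 = 36 - 60 ≡ 13; y = λ·(32 - 13) - 12 ≡ 28. → (13, 28)
6P: (13, 28) + (28, 25). λ = (25 - 28)/(28 - 13) ≡ 34/15 mod 37. 15⁻¹ ≡ 5 (mod 37) since 15·5 = 75 ≡ 1, so λ ≡ 22.
  x = λ² - 13 - 28 = 484 - 41 ≡ 36; y = λ·(13 - 36) - 28 ≡ 21. → (36, 21)
7P: (36, 21) + (28, 25). λ = (25 - 21)/(28 - 36) ≡ 4/29 mod 37. 29⁻¹ ≡ 23 (mod 37) since 29·23 = 667 ≡ 1, so λ ≡ 18.
  x = λ² - 36 - 28 = 324 - 64 ≡ 1; y = λ·(36 - 1) - 21 ≡ 17. → (1, 17)
8P: (1, 17) + (28, 25). λ = (25 - 17)/(28 - 1) ≡ 8/27 mod 37. 27⁻¹ ≡ 11 (mod 37) since 27·11 = 297 ≡ 1, so λ ≡ 14.
  x = λ² - 1 - 28 = 196 - 29 ≡ 19; y = λ·(1 - 19) - 17 ≡ 27. → (19, 27)
9P: (19, 27) + (28, 25). λ = (25 - 27)/(28 - 19) ≡ 35/9 mod 37. 9⁻¹ ≡ 33 (mod 37), so λ ≡ 8.
  x = λ² - 19 - 28 = 64 - 47 ≡ 17; y = λ·(19 - 17) - 27 ≡ 26. → (17, 26)
10P: (17, 26) + (28, 25). λ = (25 - 26)/(28 - 17) ≡ 36/11 mod 37. 11⁻¹ ≡ 27 (mod 37), so λ ≡ 10.
  x = λ² - 17 - 28 = 100 - 45 ≡ 18; y = λ·(17 - 18) - 26 ≡ 1. → (18, 1)
11P: (18, 1) + (28, 25). λ = (25 - 1)/(28 - 18) ≡ 24/10 mod 37. 10⁻¹ ≡ 26 (mod 37) since 10·26 = 260 ≡ 1, so λ ≡ 32.
  x = λ² - 18 - 28 = 1024 - 46 ≡ 16; y = λ·(18 - 16) - 1 ≡ 26. → (16, 26)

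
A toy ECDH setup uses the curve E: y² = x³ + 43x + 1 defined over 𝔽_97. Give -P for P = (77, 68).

(77, 29)

-(77, 68) = (77, -68 mod 97) = (77, 29).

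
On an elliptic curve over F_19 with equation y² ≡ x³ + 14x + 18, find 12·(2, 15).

Write G = (2, 15).
Double-and-add on 12 = (1100)₂. Start with G = (2, 15) for the leading 1-bit.
double: tangent at (2, 15): λ = (3·2² + 14)/(2·15) ≡ 7/11. 11⁻¹ ≡ 7 (mod 19), so λ ≡ 7·7 ≡ 11.
  x = λ² - 2 - 2 = 121 - 4 ≡ 3; y = λ·(2 - 3) - 15 ≡ 12. → (3, 12)
add G: (3, 12) + (2, 15). λ = (15 - 12)/(2 - 3) ≡ 3/18 mod 19. 18⁻¹ ≡ 18 (mod 19), so λ ≡ 16.
  x = λ² - 3 - 2 = 256 - 5 ≡ 4; y = λ·(3 - 4) - 12 ≡ 10. → (4, 10)
double: tangent at (4, 10): λ = (3·4² + 14)/(2·10) ≡ 5/1. 1⁻¹ ≡ 1 (mod 19), so λ ≡ 5·1 ≡ 5.
  x = λ² - 4 - 4 = 25 - 8 ≡ 17; y = λ·(4 - 17) - 10 ≡ 1. → (17, 1)
double: tangent at (17, 1): λ = (3·17² + 14)/(2·1) ≡ 7/2. 2⁻¹ ≡ 10 (mod 19), so λ ≡ 7·10 ≡ 13.
  x = λ² - 17 - 17 = 169 - 34 ≡ 2; y = λ·(17 - 2) - 1 ≡ 4. → (2, 4)

(2, 4)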